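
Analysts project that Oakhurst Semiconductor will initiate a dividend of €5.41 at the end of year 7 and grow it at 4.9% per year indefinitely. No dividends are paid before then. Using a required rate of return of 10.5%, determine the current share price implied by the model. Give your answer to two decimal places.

Deferred-dividend DDM. At t=6 the remaining stream is a growing perpetuity with first payment D_7 = 5.41.
V_6 = D_7/(r−g) = 5.41/(0.105−0.049) = 96.6071
P₀ = V_6/(1+r)^6 = 96.6071/(1+0.105)^6 = 53.0683

€53.07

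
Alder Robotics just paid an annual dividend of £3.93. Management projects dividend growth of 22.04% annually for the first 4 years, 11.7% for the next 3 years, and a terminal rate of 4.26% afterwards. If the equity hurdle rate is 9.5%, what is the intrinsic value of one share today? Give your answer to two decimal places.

Three-stage DDM. Project D₁…D_7; terminal Gordon value at t=7 with g = 0.0426; discount at r = 0.095.
D_1 = 4.7962
D_2 = 5.8532
D_3 = 7.1433
D_4 = 8.7177
D_5 = 9.7377
D_6 = 10.8770
D_7 = 12.1496
TV_7 = 12.6671/(0.095−0.0426) = 241.7393
P₀ = Σ Dₜ/(1+r)ᵗ + TV_7/(1+r)^7 = 167.7688

£167.77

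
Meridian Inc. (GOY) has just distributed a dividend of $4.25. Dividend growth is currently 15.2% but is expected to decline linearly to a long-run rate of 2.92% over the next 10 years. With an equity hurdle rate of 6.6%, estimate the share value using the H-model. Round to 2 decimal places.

$189.77

H-model: P₀ = D₀[(1+g_L) + H(g_S−g_L)]/(r−g_L), with H = 10/2 = 5.
P₀ = 4.25 × [(1+0.0292) + 5×(0.152−0.0292)] / (0.066−0.0292)
   = 4.25 × 1.6432 / 0.0368 = 189.7717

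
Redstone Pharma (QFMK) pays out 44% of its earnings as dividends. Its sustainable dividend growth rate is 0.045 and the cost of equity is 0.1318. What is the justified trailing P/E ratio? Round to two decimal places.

Justified trailing P/E = b(1+g)/(r−g) = 0.44×(1+0.045)/(0.1318−0.045) = 5.2972

5.30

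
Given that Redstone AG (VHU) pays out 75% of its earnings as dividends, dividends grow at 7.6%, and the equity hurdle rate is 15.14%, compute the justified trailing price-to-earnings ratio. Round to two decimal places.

10.70

Justified trailing P/E = b(1+g)/(r−g) = 0.75×(1+0.076)/(0.1514−0.076) = 10.7029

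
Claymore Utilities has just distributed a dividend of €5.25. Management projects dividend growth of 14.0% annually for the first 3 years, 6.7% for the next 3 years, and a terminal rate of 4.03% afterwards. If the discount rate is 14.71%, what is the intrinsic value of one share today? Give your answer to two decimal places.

Three-stage DDM. Project D₁…D_6; terminal Gordon value at t=6 with g = 0.0403; discount at r = 0.1471.
D_1 = 5.9850
D_2 = 6.8229
D_3 = 7.7781
D_4 = 8.2992
D_5 = 8.8553
D_6 = 9.4486
TV_6 = 9.8294/(0.1471−0.0403) = 92.0353
P₀ = Σ Dₜ/(1+r)ᵗ + TV_6/(1+r)^6 = 69.3517

€69.35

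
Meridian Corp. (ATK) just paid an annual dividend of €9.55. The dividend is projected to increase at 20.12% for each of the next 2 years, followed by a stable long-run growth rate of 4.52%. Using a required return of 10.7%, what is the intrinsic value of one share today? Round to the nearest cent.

€211.78

Two-stage DDM. Project D₁…D_2 at 0.2012, terminal growth 0.0452, discount at r = 0.107.
D_1 = 11.4715
D_2 = 13.7795
Terminal value at t=2: TV = D_3/(r−g) = 14.4024/(0.107−0.0452) = 233.0478
P₀ = 11.4715/(1+0.107)^1 + 13.7795/(1+0.107)^2 + 233.0478/(1+0.107)^2 = 211.7805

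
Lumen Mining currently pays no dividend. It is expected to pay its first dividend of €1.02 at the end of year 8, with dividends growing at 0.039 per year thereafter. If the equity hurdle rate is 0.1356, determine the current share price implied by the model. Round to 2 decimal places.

Deferred-dividend DDM. At t=7 the remaining stream is a growing perpetuity with first payment D_8 = 1.02.
V_7 = D_8/(r−g) = 1.02/(0.1356−0.039) = 10.5590
P₀ = V_7/(1+r)^7 = 10.5590/(1+0.1356)^7 = 4.3356

€4.34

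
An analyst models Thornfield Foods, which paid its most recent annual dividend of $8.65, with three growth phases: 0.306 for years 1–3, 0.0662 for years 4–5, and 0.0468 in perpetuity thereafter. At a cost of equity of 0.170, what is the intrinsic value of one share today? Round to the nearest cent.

Three-stage DDM. Project D₁…D_5; terminal Gordon value at t=5 with g = 0.0468; discount at r = 0.17.
D_1 = 11.2969
D_2 = 14.7538
D_3 = 19.2684
D_4 = 20.5440
D_5 = 21.9040
TV_5 = 22.9291/(0.17−0.0468) = 186.1127
P₀ = Σ Dₜ/(1+r)ᵗ + TV_5/(1+r)^5 = 138.3059

$138.31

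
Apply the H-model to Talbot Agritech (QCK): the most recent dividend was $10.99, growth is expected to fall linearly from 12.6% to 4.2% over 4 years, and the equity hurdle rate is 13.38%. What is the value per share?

$144.86

H-model: P₀ = D₀[(1+g_L) + H(g_S−g_L)]/(r−g_L), with H = 4/2 = 2.
P₀ = 10.99 × [(1+0.042) + 2×(0.126−0.042)] / (0.1338−0.042)
   = 10.99 × 1.2100 / 0.0918 = 144.8573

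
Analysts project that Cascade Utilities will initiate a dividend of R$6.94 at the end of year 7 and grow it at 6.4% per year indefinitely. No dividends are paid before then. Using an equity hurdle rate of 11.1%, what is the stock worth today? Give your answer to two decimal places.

R$78.52

Deferred-dividend DDM. At t=6 the remaining stream is a growing perpetuity with first payment D_7 = 6.94.
V_6 = D_7/(r−g) = 6.94/(0.111−0.064) = 147.6596
P₀ = V_6/(1+r)^6 = 147.6596/(1+0.111)^6 = 78.5195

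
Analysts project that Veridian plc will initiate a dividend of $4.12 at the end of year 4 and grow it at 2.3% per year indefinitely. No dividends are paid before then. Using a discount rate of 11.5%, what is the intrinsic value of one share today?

$32.31

Deferred-dividend DDM. At t=3 the remaining stream is a growing perpetuity with first payment D_4 = 4.12.
V_3 = D_4/(r−g) = 4.12/(0.115−0.023) = 44.7826
P₀ = V_3/(1+r)^3 = 44.7826/(1+0.115)^3 = 32.3061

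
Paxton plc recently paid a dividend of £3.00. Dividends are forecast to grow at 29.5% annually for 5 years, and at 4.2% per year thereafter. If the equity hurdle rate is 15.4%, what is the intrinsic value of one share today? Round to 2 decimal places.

Two-stage DDM. Project D₁…D_5 at 0.295, terminal growth 0.042, discount at r = 0.154.
D_1 = 3.8850
D_2 = 5.0311
D_3 = 6.5152
D_4 = 8.4372
D_5 = 10.9262
Terminal value at t=5: TV = D_6/(r−g) = 11.3851/(0.154−0.042) = 101.6529
P₀ = 3.8850/(1+0.154)^1 + 5.0311/(1+0.154)^2 + 6.5152/(1+0.154)^3 + 8.4372/(1+0.154)^4 + 10.9262/(1+0.154)^5 + 101.6529/(1+0.154)^5 = 71.1498

£71.15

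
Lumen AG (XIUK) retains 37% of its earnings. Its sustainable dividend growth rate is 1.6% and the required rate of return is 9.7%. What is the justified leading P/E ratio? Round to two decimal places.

Payout ratio b = 1 − 0.37 = 0.63.
Justified leading P/E = b/(r−g) = 0.63/(0.097−0.016) = 7.7778

7.78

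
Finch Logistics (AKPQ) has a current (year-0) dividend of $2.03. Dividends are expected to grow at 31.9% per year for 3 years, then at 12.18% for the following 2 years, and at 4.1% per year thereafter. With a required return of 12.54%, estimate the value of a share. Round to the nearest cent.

$54.99

Three-stage DDM. Project D₁…D_5; terminal Gordon value at t=5 with g = 0.041; discount at r = 0.1254.
D_1 = 2.6776
D_2 = 3.5317
D_3 = 4.6583
D_4 = 5.2257
D_5 = 5.8622
TV_5 = 6.1026/(0.1254−0.041) = 72.3052
P₀ = Σ Dₜ/(1+r)ᵗ + TV_5/(1+r)^5 = 54.9940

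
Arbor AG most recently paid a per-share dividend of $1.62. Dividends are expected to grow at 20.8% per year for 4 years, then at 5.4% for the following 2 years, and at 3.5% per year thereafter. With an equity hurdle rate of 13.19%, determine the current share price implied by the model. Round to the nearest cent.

Three-stage DDM. Project D₁…D_6; terminal Gordon value at t=6 with g = 0.035; discount at r = 0.1319.
D_1 = 1.9570
D_2 = 2.3640
D_3 = 2.8557
D_4 = 3.4497
D_5 = 3.6360
D_6 = 3.8323
TV_6 = 3.9665/(0.1319−0.035) = 40.9337
P₀ = Σ Dₜ/(1+r)ᵗ + TV_6/(1+r)^6 = 30.8881

$30.89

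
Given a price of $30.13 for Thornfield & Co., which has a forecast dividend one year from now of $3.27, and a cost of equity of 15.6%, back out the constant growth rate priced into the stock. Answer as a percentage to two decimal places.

From P₀ = D₁/(r − g), the implied growth is g = r − D₁/P₀.
g = 0.156 − 3.27/30.13 = 0.156 − 0.10853 = 0.04747

4.75%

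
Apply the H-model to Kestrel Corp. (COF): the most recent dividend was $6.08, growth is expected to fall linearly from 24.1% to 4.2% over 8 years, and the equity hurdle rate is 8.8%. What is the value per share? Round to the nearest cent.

H-model: P₀ = D₀[(1+g_L) + H(g_S−g_L)]/(r−g_L), with H = 8/2 = 4.
P₀ = 6.08 × [(1+0.042) + 4×(0.241−0.042)] / (0.088−0.042)
   = 6.08 × 1.8380 / 0.046 = 242.9357

$242.94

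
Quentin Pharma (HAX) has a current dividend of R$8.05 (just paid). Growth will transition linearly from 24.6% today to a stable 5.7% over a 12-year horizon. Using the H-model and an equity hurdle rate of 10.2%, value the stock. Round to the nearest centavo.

R$391.95

H-model: P₀ = D₀[(1+g_L) + H(g_S−g_L)]/(r−g_L), with H = 12/2 = 6.
P₀ = 8.05 × [(1+0.057) + 6×(0.246−0.057)] / (0.102−0.057)
   = 8.05 × 2.1910 / 0.045 = 391.9456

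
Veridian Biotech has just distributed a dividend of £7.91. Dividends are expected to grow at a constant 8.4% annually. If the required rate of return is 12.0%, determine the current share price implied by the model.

Gordon growth model: P₀ = D₁/(r − g). D₁ = 7.91 × (1 + 0.084) = 8.5744.
P₀ = 8.5744 / (0.12 − 0.084) = 8.5744 / 0.036 = 238.1789

£238.18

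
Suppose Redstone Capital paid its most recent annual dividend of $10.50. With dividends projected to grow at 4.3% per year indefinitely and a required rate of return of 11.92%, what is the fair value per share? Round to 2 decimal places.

Gordon growth model: P₀ = D₁/(r − g). D₁ = 10.50 × (1 + 0.043) = 10.9515.
P₀ = 10.9515 / (0.1192 − 0.043) = 10.9515 / 0.0762 = 143.7205

$143.72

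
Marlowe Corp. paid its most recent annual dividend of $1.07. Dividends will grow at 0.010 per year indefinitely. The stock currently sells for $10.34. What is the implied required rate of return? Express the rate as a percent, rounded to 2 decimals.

11.45%

Rearranging the constant-growth DDM: r = D₁/P₀ + g.
D₁ = 1.07 × (1 + 0.01) = 1.0807.
r = 1.0807 / 10.34 + 0.01 = 0.10452 + 0.01 = 0.11452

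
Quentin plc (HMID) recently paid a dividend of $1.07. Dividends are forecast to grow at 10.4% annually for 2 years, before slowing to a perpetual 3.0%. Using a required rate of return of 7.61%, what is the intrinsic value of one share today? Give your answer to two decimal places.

Two-stage DDM. Project D₁…D_2 at 0.104, terminal growth 0.03, discount at r = 0.0761.
D_1 = 1.1813
D_2 = 1.3041
Terminal value at t=2: TV = D_3/(r−g) = 1.3433/(0.0761−0.03) = 29.1379
P₀ = 1.1813/(1+0.0761)^1 + 1.3041/(1+0.0761)^2 + 29.1379/(1+0.0761)^2 = 27.3864

$27.39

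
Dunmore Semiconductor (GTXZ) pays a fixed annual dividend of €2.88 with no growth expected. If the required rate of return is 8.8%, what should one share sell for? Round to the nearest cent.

Zero-growth DDM (perpetuity): P₀ = D/r = 2.88 / 0.088 = 32.7273

€32.73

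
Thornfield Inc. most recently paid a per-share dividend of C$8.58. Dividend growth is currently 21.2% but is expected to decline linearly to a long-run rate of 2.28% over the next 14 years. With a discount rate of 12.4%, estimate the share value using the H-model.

H-model: P₀ = D₀[(1+g_L) + H(g_S−g_L)]/(r−g_L), with H = 14/2 = 7.
P₀ = 8.58 × [(1+0.0228) + 7×(0.212−0.0228)] / (0.124−0.0228)
   = 8.58 × 2.3472 / 0.1012 = 199.0017

C$199.00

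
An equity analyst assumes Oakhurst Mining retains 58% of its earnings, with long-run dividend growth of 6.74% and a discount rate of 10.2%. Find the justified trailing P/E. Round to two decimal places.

12.96

Payout ratio b = 1 − 0.58 = 0.42.
Justified trailing P/E = b(1+g)/(r−g) = 0.42×(1+0.0674)/(0.102−0.0674) = 12.9569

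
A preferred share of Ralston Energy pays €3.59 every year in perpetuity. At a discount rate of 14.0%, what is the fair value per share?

€25.64

Zero-growth DDM (perpetuity): P₀ = D/r = 3.59 / 0.14 = 25.6429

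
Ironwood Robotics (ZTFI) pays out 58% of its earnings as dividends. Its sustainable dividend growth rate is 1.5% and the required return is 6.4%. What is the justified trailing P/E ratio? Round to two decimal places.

Justified trailing P/E = b(1+g)/(r−g) = 0.58×(1+0.015)/(0.064−0.015) = 12.0143

12.01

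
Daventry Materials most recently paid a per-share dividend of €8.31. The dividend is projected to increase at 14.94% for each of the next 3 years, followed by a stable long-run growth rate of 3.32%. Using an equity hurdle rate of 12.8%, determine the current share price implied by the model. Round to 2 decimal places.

Two-stage DDM. Project D₁…D_3 at 0.1494, terminal growth 0.0332, discount at r = 0.128.
D_1 = 9.5515
D_2 = 10.9785
D_3 = 12.6187
Terminal value at t=3: TV = D_4/(r−g) = 13.0376/(0.128−0.0332) = 137.5279
P₀ = 9.5515/(1+0.128)^1 + 10.9785/(1+0.128)^2 + 12.6187/(1+0.128)^3 + 137.5279/(1+0.128)^3 = 121.7095

€121.71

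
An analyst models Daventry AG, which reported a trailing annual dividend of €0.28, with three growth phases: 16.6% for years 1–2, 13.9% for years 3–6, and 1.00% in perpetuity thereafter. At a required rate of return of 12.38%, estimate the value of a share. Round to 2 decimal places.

Three-stage DDM. Project D₁…D_6; terminal Gordon value at t=6 with g = 0.01; discount at r = 0.1238.
D_1 = 0.3265
D_2 = 0.3807
D_3 = 0.4336
D_4 = 0.4939
D_5 = 0.5625
D_6 = 0.6407
TV_6 = 0.6471/(0.1238−0.01) = 5.6863
P₀ = Σ Dₜ/(1+r)ᵗ + TV_6/(1+r)^6 = 4.6619

€4.66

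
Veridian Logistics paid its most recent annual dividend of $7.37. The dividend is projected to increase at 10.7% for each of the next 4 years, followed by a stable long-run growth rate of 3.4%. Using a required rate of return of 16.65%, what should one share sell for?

$72.55

Two-stage DDM. Project D₁…D_4 at 0.107, terminal growth 0.034, discount at r = 0.1665.
D_1 = 8.1586
D_2 = 9.0316
D_3 = 9.9979
D_4 = 11.0677
Terminal value at t=4: TV = D_5/(r−g) = 11.4440/(0.1665−0.034) = 86.3699
P₀ = 8.1586/(1+0.1665)^1 + 9.0316/(1+0.1665)^2 + 9.9979/(1+0.1665)^3 + 11.0677/(1+0.1665)^4 + 86.3699/(1+0.1665)^4 = 72.5547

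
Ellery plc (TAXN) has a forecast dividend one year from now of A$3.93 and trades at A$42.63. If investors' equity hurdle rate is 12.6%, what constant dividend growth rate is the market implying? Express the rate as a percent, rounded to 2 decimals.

From P₀ = D₁/(r − g), the implied growth is g = r − D₁/P₀.
g = 0.126 − 3.93/42.63 = 0.126 − 0.09219 = 0.03381

3.38%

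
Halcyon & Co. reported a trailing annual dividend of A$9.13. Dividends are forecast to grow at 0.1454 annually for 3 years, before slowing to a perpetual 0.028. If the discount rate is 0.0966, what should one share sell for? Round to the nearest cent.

A$185.81

Two-stage DDM. Project D₁…D_3 at 0.1454, terminal growth 0.028, discount at r = 0.0966.
D_1 = 10.4575
D_2 = 11.9780
D_3 = 13.7196
Terminal value at t=3: TV = D_4/(r−g) = 14.1038/(0.0966−0.028) = 205.5944
P₀ = 10.4575/(1+0.0966)^1 + 11.9780/(1+0.0966)^2 + 13.7196/(1+0.0966)^3 + 205.5944/(1+0.0966)^3 = 185.8083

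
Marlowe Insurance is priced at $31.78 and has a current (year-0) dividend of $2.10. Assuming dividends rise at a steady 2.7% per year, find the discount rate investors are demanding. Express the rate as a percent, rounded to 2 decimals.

9.49%

Rearranging the constant-growth DDM: r = D₁/P₀ + g.
D₁ = 2.10 × (1 + 0.027) = 2.1567.
r = 2.1567 / 31.78 + 0.027 = 0.06786 + 0.027 = 0.09486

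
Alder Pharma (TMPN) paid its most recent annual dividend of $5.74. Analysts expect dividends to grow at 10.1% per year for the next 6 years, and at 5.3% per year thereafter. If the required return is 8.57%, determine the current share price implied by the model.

Two-stage DDM. Project D₁…D_6 at 0.101, terminal growth 0.053, discount at r = 0.0857.
D_1 = 6.3197
D_2 = 6.9580
D_3 = 7.6608
D_4 = 8.4345
D_5 = 9.2864
D_6 = 10.2244
Terminal value at t=6: TV = D_7/(r−g) = 10.7662/(0.0857−0.053) = 329.2429
P₀ = 6.3197/(1+0.0857)^1 + 6.9580/(1+0.0857)^2 + 7.6608/(1+0.0857)^3 + 8.4345/(1+0.0857)^4 + 9.2864/(1+0.0857)^5 + 10.2244/(1+0.0857)^6 + 329.2429/(1+0.0857)^6 = 237.2075

$237.21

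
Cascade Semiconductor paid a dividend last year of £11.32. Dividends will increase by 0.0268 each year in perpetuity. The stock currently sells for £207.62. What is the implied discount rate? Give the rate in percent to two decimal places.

Rearranging the constant-growth DDM: r = D₁/P₀ + g.
D₁ = 11.32 × (1 + 0.0268) = 11.6234.
r = 11.6234 / 207.62 + 0.0268 = 0.05598 + 0.0268 = 0.08278

8.28%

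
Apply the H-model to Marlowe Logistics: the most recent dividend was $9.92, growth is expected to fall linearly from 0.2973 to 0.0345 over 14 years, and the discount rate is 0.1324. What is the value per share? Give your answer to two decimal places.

$291.23

H-model: P₀ = D₀[(1+g_L) + H(g_S−g_L)]/(r−g_L), with H = 14/2 = 7.
P₀ = 9.92 × [(1+0.0345) + 7×(0.2973−0.0345)] / (0.1324−0.0345)
   = 9.92 × 2.8741 / 0.0979 = 291.2265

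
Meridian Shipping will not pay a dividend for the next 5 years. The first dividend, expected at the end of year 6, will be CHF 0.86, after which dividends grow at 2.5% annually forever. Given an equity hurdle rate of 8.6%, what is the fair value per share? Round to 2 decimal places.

CHF 9.33

Deferred-dividend DDM. At t=5 the remaining stream is a growing perpetuity with first payment D_6 = 0.86.
V_5 = D_6/(r−g) = 0.86/(0.086−0.025) = 14.0984
P₀ = V_5/(1+r)^5 = 14.0984/(1+0.086)^5 = 9.3330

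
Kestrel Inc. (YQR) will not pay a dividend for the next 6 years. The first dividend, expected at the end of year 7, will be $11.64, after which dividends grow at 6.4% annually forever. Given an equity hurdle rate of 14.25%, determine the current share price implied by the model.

Deferred-dividend DDM. At t=6 the remaining stream is a growing perpetuity with first payment D_7 = 11.64.
V_6 = D_7/(r−g) = 11.64/(0.1425−0.064) = 148.2803
P₀ = V_6/(1+r)^6 = 148.2803/(1+0.1425)^6 = 66.6724

$66.67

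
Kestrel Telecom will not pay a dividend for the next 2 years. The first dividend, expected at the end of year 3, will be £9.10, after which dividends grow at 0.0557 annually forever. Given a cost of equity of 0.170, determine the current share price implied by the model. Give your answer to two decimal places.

£58.16

Deferred-dividend DDM. At t=2 the remaining stream is a growing perpetuity with first payment D_3 = 9.10.
V_2 = D_3/(r−g) = 9.10/(0.17−0.0557) = 79.6150
P₀ = V_2/(1+r)^2 = 79.6150/(1+0.17)^2 = 58.1599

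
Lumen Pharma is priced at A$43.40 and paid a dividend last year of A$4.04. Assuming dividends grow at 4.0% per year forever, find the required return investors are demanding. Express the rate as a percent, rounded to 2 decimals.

Rearranging the constant-growth DDM: r = D₁/P₀ + g.
D₁ = 4.04 × (1 + 0.04) = 4.2016.
r = 4.2016 / 43.40 + 0.04 = 0.09681 + 0.04 = 0.13681

13.68%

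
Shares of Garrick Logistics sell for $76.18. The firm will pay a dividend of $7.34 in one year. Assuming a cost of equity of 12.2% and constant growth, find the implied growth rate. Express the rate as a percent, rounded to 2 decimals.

From P₀ = D₁/(r − g), the implied growth is g = r − D₁/P₀.
g = 0.122 − 7.34/76.18 = 0.122 − 0.09635 = 0.02565

2.56%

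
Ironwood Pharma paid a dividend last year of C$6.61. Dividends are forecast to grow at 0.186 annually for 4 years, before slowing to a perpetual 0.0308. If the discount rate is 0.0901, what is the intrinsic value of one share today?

C$193.78

Two-stage DDM. Project D₁…D_4 at 0.186, terminal growth 0.0308, discount at r = 0.0901.
D_1 = 7.8395
D_2 = 9.2976
D_3 = 11.0270
D_4 = 13.0780
Terminal value at t=4: TV = D_5/(r−g) = 13.4808/(0.0901−0.0308) = 227.3317
P₀ = 7.8395/(1+0.0901)^1 + 9.2976/(1+0.0901)^2 + 11.0270/(1+0.0901)^3 + 13.0780/(1+0.0901)^4 + 227.3317/(1+0.0901)^4 = 193.7779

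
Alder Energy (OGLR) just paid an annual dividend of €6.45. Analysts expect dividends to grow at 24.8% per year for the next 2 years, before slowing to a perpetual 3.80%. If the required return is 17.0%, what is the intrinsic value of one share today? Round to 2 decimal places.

€71.93

Two-stage DDM. Project D₁…D_2 at 0.248, terminal growth 0.038, discount at r = 0.17.
D_1 = 8.0496
D_2 = 10.0459
Terminal value at t=2: TV = D_3/(r−g) = 10.4276/(0.17−0.038) = 78.9973
P₀ = 8.0496/(1+0.17)^1 + 10.0459/(1+0.17)^2 + 78.9973/(1+0.17)^2 = 71.9273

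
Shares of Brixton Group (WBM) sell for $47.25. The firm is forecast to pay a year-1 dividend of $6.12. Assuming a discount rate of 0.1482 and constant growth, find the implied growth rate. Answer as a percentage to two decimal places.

From P₀ = D₁/(r − g), the implied growth is g = r − D₁/P₀.
g = 0.1482 − 6.12/47.25 = 0.1482 − 0.12952 = 0.01868

1.87%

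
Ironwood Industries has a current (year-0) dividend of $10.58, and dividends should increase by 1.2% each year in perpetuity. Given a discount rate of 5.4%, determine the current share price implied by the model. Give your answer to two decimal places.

Gordon growth model: P₀ = D₁/(r − g). D₁ = 10.58 × (1 + 0.012) = 10.7070.
P₀ = 10.7070 / (0.054 − 0.012) = 10.7070 / 0.042 = 254.9276

$254.93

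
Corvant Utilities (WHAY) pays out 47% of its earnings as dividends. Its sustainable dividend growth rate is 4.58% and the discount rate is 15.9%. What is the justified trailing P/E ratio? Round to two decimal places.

4.34

Justified trailing P/E = b(1+g)/(r−g) = 0.47×(1+0.0458)/(0.159−0.0458) = 4.3421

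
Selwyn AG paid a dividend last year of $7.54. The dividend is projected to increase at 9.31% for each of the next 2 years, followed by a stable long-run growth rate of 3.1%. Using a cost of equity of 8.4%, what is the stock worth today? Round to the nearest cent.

$164.42

Two-stage DDM. Project D₁…D_2 at 0.0931, terminal growth 0.031, discount at r = 0.084.
D_1 = 8.2420
D_2 = 9.0093
Terminal value at t=2: TV = D_3/(r−g) = 9.2886/(0.084−0.031) = 175.2564
P₀ = 8.2420/(1+0.084)^1 + 9.0093/(1+0.084)^2 + 175.2564/(1+0.084)^2 = 164.4177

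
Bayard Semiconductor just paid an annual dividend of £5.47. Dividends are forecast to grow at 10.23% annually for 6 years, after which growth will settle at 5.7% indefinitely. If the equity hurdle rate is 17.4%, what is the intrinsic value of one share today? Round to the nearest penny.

Two-stage DDM. Project D₁…D_6 at 0.1023, terminal growth 0.057, discount at r = 0.174.
D_1 = 6.0296
D_2 = 6.6464
D_3 = 7.3263
D_4 = 8.0758
D_5 = 8.9020
D_6 = 9.8126
Terminal value at t=6: TV = D_7/(r−g) = 10.3720/(0.174−0.057) = 88.6493
P₀ = 6.0296/(1+0.174)^1 + 6.6464/(1+0.174)^2 + 7.3263/(1+0.174)^3 + 8.0758/(1+0.174)^4 + 8.9020/(1+0.174)^5 + 9.8126/(1+0.174)^6 + 88.6493/(1+0.174)^6 = 60.3350

£60.33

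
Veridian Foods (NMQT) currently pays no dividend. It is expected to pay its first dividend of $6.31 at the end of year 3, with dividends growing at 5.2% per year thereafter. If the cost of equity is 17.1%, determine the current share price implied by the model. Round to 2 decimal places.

Deferred-dividend DDM. At t=2 the remaining stream is a growing perpetuity with first payment D_3 = 6.31.
V_2 = D_3/(r−g) = 6.31/(0.171−0.052) = 53.0252
P₀ = V_2/(1+r)^2 = 53.0252/(1+0.171)^2 = 38.6695

$38.67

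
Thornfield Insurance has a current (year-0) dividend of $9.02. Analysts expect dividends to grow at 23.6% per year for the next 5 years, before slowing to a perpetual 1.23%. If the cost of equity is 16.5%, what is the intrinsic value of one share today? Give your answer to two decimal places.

Two-stage DDM. Project D₁…D_5 at 0.236, terminal growth 0.0123, discount at r = 0.165.
D_1 = 11.1487
D_2 = 13.7798
D_3 = 17.0319
D_4 = 21.0514
D_5 = 26.0195
Terminal value at t=5: TV = D_6/(r−g) = 26.3395/(0.165−0.0123) = 172.4921
P₀ = 11.1487/(1+0.165)^1 + 13.7798/(1+0.165)^2 + 17.0319/(1+0.165)^3 + 21.0514/(1+0.165)^4 + 26.0195/(1+0.165)^5 + 172.4921/(1+0.165)^5 = 134.4256

$134.43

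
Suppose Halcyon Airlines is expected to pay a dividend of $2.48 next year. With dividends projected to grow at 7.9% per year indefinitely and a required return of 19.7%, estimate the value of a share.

Gordon growth model: P₀ = D₁/(r − g), with D₁ = 2.48 given directly.
P₀ = 2.4800 / (0.197 − 0.079) = 2.4800 / 0.118 = 21.0169

$21.02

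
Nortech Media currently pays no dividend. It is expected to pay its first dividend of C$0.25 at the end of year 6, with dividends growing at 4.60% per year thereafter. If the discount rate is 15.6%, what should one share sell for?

C$1.10

Deferred-dividend DDM. At t=5 the remaining stream is a growing perpetuity with first payment D_6 = 0.25.
V_5 = D_6/(r−g) = 0.25/(0.156−0.046) = 2.2727
P₀ = V_5/(1+r)^5 = 2.2727/(1+0.156)^5 = 1.1009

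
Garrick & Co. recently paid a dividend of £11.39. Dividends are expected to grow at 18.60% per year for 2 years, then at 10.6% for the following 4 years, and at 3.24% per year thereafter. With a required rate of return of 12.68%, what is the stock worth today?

£200.88

Three-stage DDM. Project D₁…D_6; terminal Gordon value at t=6 with g = 0.0324; discount at r = 0.1268.
D_1 = 13.5085
D_2 = 16.0211
D_3 = 17.7194
D_4 = 19.5976
D_5 = 21.6750
D_6 = 23.9725
TV_6 = 24.7492/(0.1268−0.0324) = 262.1740
P₀ = Σ Dₜ/(1+r)ᵗ + TV_6/(1+r)^6 = 200.8811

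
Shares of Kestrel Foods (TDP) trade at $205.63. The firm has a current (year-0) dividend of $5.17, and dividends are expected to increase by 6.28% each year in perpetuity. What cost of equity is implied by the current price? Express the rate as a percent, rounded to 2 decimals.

Rearranging the constant-growth DDM: r = D₁/P₀ + g.
D₁ = 5.17 × (1 + 0.0628) = 5.4947.
r = 5.4947 / 205.63 + 0.0628 = 0.02672 + 0.0628 = 0.08952

8.95%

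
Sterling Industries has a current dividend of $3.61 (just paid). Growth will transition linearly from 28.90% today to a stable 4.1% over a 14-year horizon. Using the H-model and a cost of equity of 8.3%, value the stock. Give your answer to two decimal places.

$238.69

H-model: P₀ = D₀[(1+g_L) + H(g_S−g_L)]/(r−g_L), with H = 14/2 = 7.
P₀ = 3.61 × [(1+0.041) + 7×(0.289−0.041)] / (0.083−0.041)
   = 3.61 × 2.7770 / 0.042 = 238.6898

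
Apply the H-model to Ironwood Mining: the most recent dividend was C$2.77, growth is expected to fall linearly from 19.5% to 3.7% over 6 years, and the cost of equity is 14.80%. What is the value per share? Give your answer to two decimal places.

H-model: P₀ = D₀[(1+g_L) + H(g_S−g_L)]/(r−g_L), with H = 6/2 = 3.
P₀ = 2.77 × [(1+0.037) + 3×(0.195−0.037)] / (0.148−0.037)
   = 2.77 × 1.5110 / 0.111 = 37.7069

C$37.71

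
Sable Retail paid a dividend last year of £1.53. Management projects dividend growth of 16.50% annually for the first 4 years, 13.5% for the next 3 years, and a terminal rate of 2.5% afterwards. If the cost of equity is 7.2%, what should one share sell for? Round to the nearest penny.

£69.99

Three-stage DDM. Project D₁…D_7; terminal Gordon value at t=7 with g = 0.025; discount at r = 0.072.
D_1 = 1.7825
D_2 = 2.0766
D_3 = 2.4192
D_4 = 2.8184
D_5 = 3.1988
D_6 = 3.6307
D_7 = 4.1208
TV_7 = 4.2238/(0.072−0.025) = 89.8688
P₀ = Σ Dₜ/(1+r)ᵗ + TV_7/(1+r)^7 = 69.9912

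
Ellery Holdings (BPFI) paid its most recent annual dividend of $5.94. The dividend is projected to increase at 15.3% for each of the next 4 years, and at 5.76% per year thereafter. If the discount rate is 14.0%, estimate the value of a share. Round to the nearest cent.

$104.22

Two-stage DDM. Project D₁…D_4 at 0.153, terminal growth 0.0576, discount at r = 0.14.
D_1 = 6.8488
D_2 = 7.8967
D_3 = 9.1049
D_4 = 10.4979
Terminal value at t=4: TV = D_5/(r−g) = 11.1026/(0.14−0.0576) = 134.7404
P₀ = 6.8488/(1+0.14)^1 + 7.8967/(1+0.14)^2 + 9.1049/(1+0.14)^3 + 10.4979/(1+0.14)^4 + 134.7404/(1+0.14)^4 = 104.2223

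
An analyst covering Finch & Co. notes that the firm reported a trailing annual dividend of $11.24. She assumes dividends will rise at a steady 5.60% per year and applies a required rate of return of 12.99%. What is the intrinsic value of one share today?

$160.61

Gordon growth model: P₀ = D₁/(r − g). D₁ = 11.24 × (1 + 0.056) = 11.8694.
P₀ = 11.8694 / (0.1299 − 0.056) = 11.8694 / 0.0739 = 160.6149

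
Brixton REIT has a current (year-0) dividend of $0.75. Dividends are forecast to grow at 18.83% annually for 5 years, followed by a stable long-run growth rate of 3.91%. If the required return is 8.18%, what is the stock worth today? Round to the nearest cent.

$34.20

Two-stage DDM. Project D₁…D_5 at 0.1883, terminal growth 0.0391, discount at r = 0.0818.
D_1 = 0.8912
D_2 = 1.0590
D_3 = 1.2585
D_4 = 1.4954
D_5 = 1.7770
Terminal value at t=5: TV = D_6/(r−g) = 1.8465/(0.0818−0.0391) = 43.2435
P₀ = 0.8912/(1+0.0818)^1 + 1.0590/(1+0.0818)^2 + 1.2585/(1+0.0818)^3 + 1.4954/(1+0.0818)^4 + 1.7770/(1+0.0818)^5 + 43.2435/(1+0.0818)^5 = 34.2009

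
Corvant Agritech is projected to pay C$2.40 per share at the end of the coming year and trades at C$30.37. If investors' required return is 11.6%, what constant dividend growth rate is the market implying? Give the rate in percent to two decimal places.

From P₀ = D₁/(r − g), the implied growth is g = r − D₁/P₀.
g = 0.116 − 2.40/30.37 = 0.116 − 0.07903 = 0.03697

3.70%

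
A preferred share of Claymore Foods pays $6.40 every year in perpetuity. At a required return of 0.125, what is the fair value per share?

Zero-growth DDM (perpetuity): P₀ = D/r = 6.40 / 0.125 = 51.2000

$51.20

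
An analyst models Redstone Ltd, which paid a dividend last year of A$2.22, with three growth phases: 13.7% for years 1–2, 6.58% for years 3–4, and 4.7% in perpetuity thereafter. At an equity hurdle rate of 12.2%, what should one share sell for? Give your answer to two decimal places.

A$37.47

Three-stage DDM. Project D₁…D_4; terminal Gordon value at t=4 with g = 0.047; discount at r = 0.122.
D_1 = 2.5241
D_2 = 2.8699
D_3 = 3.0588
D_4 = 3.2601
TV_4 = 3.4133/(0.122−0.047) = 45.5104
P₀ = Σ Dₜ/(1+r)ᵗ + TV_4/(1+r)^4 = 37.4691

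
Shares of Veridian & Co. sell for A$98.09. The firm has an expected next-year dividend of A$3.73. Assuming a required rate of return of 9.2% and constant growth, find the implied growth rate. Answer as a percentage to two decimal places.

From P₀ = D₁/(r − g), the implied growth is g = r − D₁/P₀.
g = 0.092 − 3.73/98.09 = 0.092 − 0.03803 = 0.05397

5.40%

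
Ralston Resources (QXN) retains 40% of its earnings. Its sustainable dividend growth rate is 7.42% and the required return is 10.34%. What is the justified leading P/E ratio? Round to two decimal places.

20.55

Payout ratio b = 1 − 0.40 = 0.60.
Justified leading P/E = b/(r−g) = 0.60/(0.1034−0.0742) = 20.5479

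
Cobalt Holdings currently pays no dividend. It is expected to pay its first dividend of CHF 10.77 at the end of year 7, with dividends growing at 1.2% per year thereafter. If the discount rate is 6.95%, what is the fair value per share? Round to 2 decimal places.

Deferred-dividend DDM. At t=6 the remaining stream is a growing perpetuity with first payment D_7 = 10.77.
V_6 = D_7/(r−g) = 10.77/(0.0695−0.012) = 187.3043
P₀ = V_6/(1+r)^6 = 187.3043/(1+0.0695)^6 = 125.1593

CHF 125.16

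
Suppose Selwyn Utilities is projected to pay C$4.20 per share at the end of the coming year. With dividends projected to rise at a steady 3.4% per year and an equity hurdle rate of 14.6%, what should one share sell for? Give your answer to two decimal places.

C$37.50

Gordon growth model: P₀ = D₁/(r − g), with D₁ = 4.20 given directly.
P₀ = 4.2000 / (0.146 − 0.034) = 4.2000 / 0.112 = 37.5000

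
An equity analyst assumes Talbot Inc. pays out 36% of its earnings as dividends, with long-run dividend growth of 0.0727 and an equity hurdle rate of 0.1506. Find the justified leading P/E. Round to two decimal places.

Justified leading P/E = b/(r−g) = 0.36/(0.1506−0.0727) = 4.6213

4.62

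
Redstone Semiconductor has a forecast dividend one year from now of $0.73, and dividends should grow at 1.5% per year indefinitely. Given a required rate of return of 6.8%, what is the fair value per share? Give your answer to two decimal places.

$13.77

Gordon growth model: P₀ = D₁/(r − g), with D₁ = 0.73 given directly.
P₀ = 0.7300 / (0.068 − 0.015) = 0.7300 / 0.053 = 13.7736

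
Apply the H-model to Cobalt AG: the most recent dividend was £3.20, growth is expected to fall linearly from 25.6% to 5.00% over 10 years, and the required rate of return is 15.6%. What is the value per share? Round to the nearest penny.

£62.79

H-model: P₀ = D₀[(1+g_L) + H(g_S−g_L)]/(r−g_L), with H = 10/2 = 5.
P₀ = 3.20 × [(1+0.05) + 5×(0.256−0.05)] / (0.156−0.05)
   = 3.20 × 2.0800 / 0.106 = 62.7925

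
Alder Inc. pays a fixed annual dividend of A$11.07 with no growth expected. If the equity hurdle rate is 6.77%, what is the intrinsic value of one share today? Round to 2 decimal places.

Zero-growth DDM (perpetuity): P₀ = D/r = 11.07 / 0.0677 = 163.5155

A$163.52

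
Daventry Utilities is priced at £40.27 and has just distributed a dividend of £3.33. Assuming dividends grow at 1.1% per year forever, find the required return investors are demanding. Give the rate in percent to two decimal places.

Rearranging the constant-growth DDM: r = D₁/P₀ + g.
D₁ = 3.33 × (1 + 0.011) = 3.3666.
r = 3.3666 / 40.27 + 0.011 = 0.08360 + 0.011 = 0.09460

9.46%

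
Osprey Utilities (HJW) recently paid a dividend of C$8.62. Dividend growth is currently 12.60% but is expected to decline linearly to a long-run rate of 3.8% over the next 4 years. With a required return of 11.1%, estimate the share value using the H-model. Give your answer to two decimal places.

C$143.35

H-model: P₀ = D₀[(1+g_L) + H(g_S−g_L)]/(r−g_L), with H = 4/2 = 2.
P₀ = 8.62 × [(1+0.038) + 2×(0.126−0.038)] / (0.111−0.038)
   = 8.62 × 1.2140 / 0.073 = 143.3518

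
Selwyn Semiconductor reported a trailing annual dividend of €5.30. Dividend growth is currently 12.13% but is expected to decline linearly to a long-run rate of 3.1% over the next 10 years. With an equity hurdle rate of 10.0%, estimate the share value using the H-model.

€113.87

H-model: P₀ = D₀[(1+g_L) + H(g_S−g_L)]/(r−g_L), with H = 10/2 = 5.
P₀ = 5.30 × [(1+0.031) + 5×(0.1213−0.031)] / (0.1−0.031)
   = 5.30 × 1.4825 / 0.069 = 113.8732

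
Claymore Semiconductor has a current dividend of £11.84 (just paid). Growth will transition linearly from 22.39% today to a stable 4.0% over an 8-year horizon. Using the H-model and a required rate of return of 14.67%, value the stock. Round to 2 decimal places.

£197.03

H-model: P₀ = D₀[(1+g_L) + H(g_S−g_L)]/(r−g_L), with H = 8/2 = 4.
P₀ = 11.84 × [(1+0.04) + 4×(0.2239−0.04)] / (0.1467−0.04)
   = 11.84 × 1.7756 / 0.1067 = 197.0300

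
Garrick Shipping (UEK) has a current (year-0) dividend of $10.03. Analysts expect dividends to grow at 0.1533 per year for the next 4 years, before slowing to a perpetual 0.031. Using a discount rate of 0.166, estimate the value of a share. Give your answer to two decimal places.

Two-stage DDM. Project D₁…D_4 at 0.1533, terminal growth 0.031, discount at r = 0.166.
D_1 = 11.5676
D_2 = 13.3409
D_3 = 15.3861
D_4 = 17.7448
Terminal value at t=4: TV = D_5/(r−g) = 18.2948/(0.166−0.031) = 135.5174
P₀ = 11.5676/(1+0.166)^1 + 13.3409/(1+0.166)^2 + 15.3861/(1+0.166)^3 + 17.7448/(1+0.166)^4 + 135.5174/(1+0.166)^4 = 112.3557

$112.36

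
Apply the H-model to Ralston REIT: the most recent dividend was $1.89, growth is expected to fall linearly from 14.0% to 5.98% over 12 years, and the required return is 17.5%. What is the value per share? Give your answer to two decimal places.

$25.28

H-model: P₀ = D₀[(1+g_L) + H(g_S−g_L)]/(r−g_L), with H = 12/2 = 6.
P₀ = 1.89 × [(1+0.0598) + 6×(0.14−0.0598)] / (0.175−0.0598)
   = 1.89 × 1.5410 / 0.1152 = 25.2820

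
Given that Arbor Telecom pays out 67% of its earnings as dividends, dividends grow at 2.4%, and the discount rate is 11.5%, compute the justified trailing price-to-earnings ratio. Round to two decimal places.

7.54

Justified trailing P/E = b(1+g)/(r−g) = 0.67×(1+0.024)/(0.115−0.024) = 7.5393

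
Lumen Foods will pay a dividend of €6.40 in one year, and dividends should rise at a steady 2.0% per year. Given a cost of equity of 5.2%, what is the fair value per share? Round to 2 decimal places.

€200.00

Gordon growth model: P₀ = D₁/(r − g), with D₁ = 6.40 given directly.
P₀ = 6.4000 / (0.052 − 0.02) = 6.4000 / 0.032 = 200.0000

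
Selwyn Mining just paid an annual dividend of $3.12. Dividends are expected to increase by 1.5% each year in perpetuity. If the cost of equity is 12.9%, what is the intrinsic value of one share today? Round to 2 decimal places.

Gordon growth model: P₀ = D₁/(r − g). D₁ = 3.12 × (1 + 0.015) = 3.1668.
P₀ = 3.1668 / (0.129 − 0.015) = 3.1668 / 0.114 = 27.7789

$27.78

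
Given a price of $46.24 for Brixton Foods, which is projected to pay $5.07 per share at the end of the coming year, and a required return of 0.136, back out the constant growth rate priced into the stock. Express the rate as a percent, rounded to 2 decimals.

2.64%

From P₀ = D₁/(r − g), the implied growth is g = r − D₁/P₀.
g = 0.136 − 5.07/46.24 = 0.136 − 0.10965 = 0.02635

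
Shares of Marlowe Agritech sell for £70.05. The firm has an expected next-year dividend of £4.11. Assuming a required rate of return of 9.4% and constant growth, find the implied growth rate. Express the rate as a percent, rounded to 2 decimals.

From P₀ = D₁/(r − g), the implied growth is g = r − D₁/P₀.
g = 0.094 − 4.11/70.05 = 0.094 − 0.05867 = 0.03533

3.53%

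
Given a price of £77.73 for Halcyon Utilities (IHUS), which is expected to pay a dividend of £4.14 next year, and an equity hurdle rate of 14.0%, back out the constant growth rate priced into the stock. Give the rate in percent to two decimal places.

From P₀ = D₁/(r − g), the implied growth is g = r − D₁/P₀.
g = 0.14 − 4.14/77.73 = 0.14 − 0.05326 = 0.08674

8.67%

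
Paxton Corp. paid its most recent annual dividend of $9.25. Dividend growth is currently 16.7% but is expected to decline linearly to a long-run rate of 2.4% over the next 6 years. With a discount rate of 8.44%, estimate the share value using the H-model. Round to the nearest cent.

$222.52

H-model: P₀ = D₀[(1+g_L) + H(g_S−g_L)]/(r−g_L), with H = 6/2 = 3.
P₀ = 9.25 × [(1+0.024) + 3×(0.167−0.024)] / (0.0844−0.024)
   = 9.25 × 1.4530 / 0.0604 = 222.5207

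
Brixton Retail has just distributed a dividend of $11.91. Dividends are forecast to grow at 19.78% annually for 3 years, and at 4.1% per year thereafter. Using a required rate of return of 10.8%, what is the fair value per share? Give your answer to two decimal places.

$275.63

Two-stage DDM. Project D₁…D_3 at 0.1978, terminal growth 0.041, discount at r = 0.108.
D_1 = 14.2658
D_2 = 17.0876
D_3 = 20.4675
Terminal value at t=3: TV = D_4/(r−g) = 21.3067/(0.108−0.041) = 318.0099
P₀ = 14.2658/(1+0.108)^1 + 17.0876/(1+0.108)^2 + 20.4675/(1+0.108)^3 + 318.0099/(1+0.108)^3 = 275.6284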